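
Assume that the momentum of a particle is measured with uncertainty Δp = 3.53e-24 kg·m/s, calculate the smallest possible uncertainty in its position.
14.937 pm

Using the Heisenberg uncertainty principle:
ΔxΔp ≥ ℏ/2

The minimum uncertainty in position is:
Δx_min = ℏ/(2Δp)
Δx_min = (1.055e-34 J·s) / (2 × 3.530e-24 kg·m/s)
Δx_min = 1.494e-11 m = 14.937 pm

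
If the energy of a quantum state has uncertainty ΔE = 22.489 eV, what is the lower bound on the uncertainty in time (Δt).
14.634 as

Using the energy-time uncertainty principle:
ΔEΔt ≥ ℏ/2

The minimum uncertainty in time is:
Δt_min = ℏ/(2ΔE)
Δt_min = (1.055e-34 J·s) / (2 × 3.603e-18 J)
Δt_min = 1.463e-17 s = 14.634 as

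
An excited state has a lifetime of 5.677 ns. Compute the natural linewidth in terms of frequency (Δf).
14.018 MHz

Using the energy-time uncertainty principle and E = hf:
ΔEΔt ≥ ℏ/2
hΔf·Δt ≥ ℏ/2

The minimum frequency uncertainty is:
Δf = ℏ/(2hτ) = 1/(4πτ)
Δf = 1/(4π × 5.677e-09 s)
Δf = 1.402e+07 Hz = 14.018 MHz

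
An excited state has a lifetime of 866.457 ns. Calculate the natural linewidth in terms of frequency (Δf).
91.842 kHz

Using the energy-time uncertainty principle and E = hf:
ΔEΔt ≥ ℏ/2
hΔf·Δt ≥ ℏ/2

The minimum frequency uncertainty is:
Δf = ℏ/(2hτ) = 1/(4πτ)
Δf = 1/(4π × 8.665e-07 s)
Δf = 9.184e+04 Hz = 91.842 kHz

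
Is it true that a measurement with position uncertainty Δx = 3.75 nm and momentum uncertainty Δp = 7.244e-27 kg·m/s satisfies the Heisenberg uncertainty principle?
No, it violates the uncertainty principle (impossible measurement).

Calculate the product ΔxΔp:
ΔxΔp = (3.750e-09 m) × (7.244e-27 kg·m/s)
ΔxΔp = 2.717e-35 J·s

Compare to the minimum allowed value ℏ/2:
ℏ/2 = 5.273e-35 J·s

Since ΔxΔp = 2.717e-35 J·s < 5.273e-35 J·s = ℏ/2,
the measurement violates the uncertainty principle.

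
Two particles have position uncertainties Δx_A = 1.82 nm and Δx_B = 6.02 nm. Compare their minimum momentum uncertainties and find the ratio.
Particle A has the larger minimum momentum uncertainty, by a factor of 3.31.

For each particle, the minimum momentum uncertainty is Δp_min = ℏ/(2Δx):

Particle A: Δp_A = ℏ/(2×1.820e-09 m) = 2.897e-26 kg·m/s
Particle B: Δp_B = ℏ/(2×6.020e-09 m) = 8.759e-27 kg·m/s

Ratio: Δp_A/Δp_B = 3.31

Since Δp_min ∝ 1/Δx, the particle with smaller position uncertainty (A) has larger momentum uncertainty.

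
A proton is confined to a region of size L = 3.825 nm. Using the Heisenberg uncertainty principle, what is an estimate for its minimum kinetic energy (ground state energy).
354.561 neV

Using the uncertainty principle to estimate ground state energy:

1. The position uncertainty is approximately the confinement size:
   Δx ≈ L = 3.825e-09 m

2. From ΔxΔp ≥ ℏ/2, the minimum momentum uncertainty is:
   Δp ≈ ℏ/(2L) = 1.379e-26 kg·m/s

3. The kinetic energy is approximately:
   KE ≈ (Δp)²/(2m) = (1.379e-26)²/(2 × 1.673e-27 kg)
   KE ≈ 5.681e-26 J = 354.561 neV

This is an order-of-magnitude estimate of the ground state energy.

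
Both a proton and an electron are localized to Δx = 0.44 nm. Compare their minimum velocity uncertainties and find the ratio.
The electron has the larger minimum velocity uncertainty, by a ratio of 1836.2.

For both particles, Δp_min = ℏ/(2Δx) = 1.198e-25 kg·m/s (same for both).

The velocity uncertainty is Δv = Δp/m:
- proton: Δv = 1.198e-25 / 1.673e-27 = 7.165e+01 m/s = 71.647 m/s
- electron: Δv = 1.198e-25 / 9.109e-31 = 1.316e+05 m/s = 131.554 km/s

Ratio: 1.316e+05 / 7.165e+01 = 1836.2

The lighter particle has larger velocity uncertainty because Δv ∝ 1/m.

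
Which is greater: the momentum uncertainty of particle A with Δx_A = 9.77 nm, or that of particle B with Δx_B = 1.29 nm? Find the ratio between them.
Particle B has the larger minimum momentum uncertainty, by a factor of 7.57.

For each particle, the minimum momentum uncertainty is Δp_min = ℏ/(2Δx):

Particle A: Δp_A = ℏ/(2×9.770e-09 m) = 5.397e-27 kg·m/s
Particle B: Δp_B = ℏ/(2×1.290e-09 m) = 4.087e-26 kg·m/s

Ratio: Δp_B/Δp_A = 7.57

Since Δp_min ∝ 1/Δx, the particle with smaller position uncertainty (B) has larger momentum uncertainty.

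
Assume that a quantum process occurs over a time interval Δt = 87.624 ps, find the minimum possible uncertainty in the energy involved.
3.756 μeV

Using the energy-time uncertainty principle:
ΔEΔt ≥ ℏ/2

The minimum uncertainty in energy is:
ΔE_min = ℏ/(2Δt)
ΔE_min = (1.055e-34 J·s) / (2 × 8.762e-11 s)
ΔE_min = 6.018e-25 J = 3.756 μeV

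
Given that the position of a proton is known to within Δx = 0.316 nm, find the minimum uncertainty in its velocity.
99.761 m/s

Using the Heisenberg uncertainty principle and Δp = mΔv:
ΔxΔp ≥ ℏ/2
Δx(mΔv) ≥ ℏ/2

The minimum uncertainty in velocity is:
Δv_min = ℏ/(2mΔx)
Δv_min = (1.055e-34 J·s) / (2 × 1.673e-27 kg × 3.160e-10 m)
Δv_min = 9.976e+01 m/s = 99.761 m/s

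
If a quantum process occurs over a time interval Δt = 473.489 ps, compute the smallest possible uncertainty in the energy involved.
695.066 neV

Using the energy-time uncertainty principle:
ΔEΔt ≥ ℏ/2

The minimum uncertainty in energy is:
ΔE_min = ℏ/(2Δt)
ΔE_min = (1.055e-34 J·s) / (2 × 4.735e-10 s)
ΔE_min = 1.114e-25 J = 695.066 neV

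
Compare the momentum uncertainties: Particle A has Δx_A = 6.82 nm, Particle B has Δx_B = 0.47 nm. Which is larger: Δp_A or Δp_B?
Particle B has the larger minimum momentum uncertainty, by a factor of 14.51.

For each particle, the minimum momentum uncertainty is Δp_min = ℏ/(2Δx):

Particle A: Δp_A = ℏ/(2×6.820e-09 m) = 7.731e-27 kg·m/s
Particle B: Δp_B = ℏ/(2×4.700e-10 m) = 1.122e-25 kg·m/s

Ratio: Δp_B/Δp_A = 14.51

Since Δp_min ∝ 1/Δx, the particle with smaller position uncertainty (B) has larger momentum uncertainty.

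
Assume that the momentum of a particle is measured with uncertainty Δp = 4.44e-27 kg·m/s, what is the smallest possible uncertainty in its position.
11.876 nm

Using the Heisenberg uncertainty principle:
ΔxΔp ≥ ℏ/2

The minimum uncertainty in position is:
Δx_min = ℏ/(2Δp)
Δx_min = (1.055e-34 J·s) / (2 × 4.440e-27 kg·m/s)
Δx_min = 1.188e-08 m = 11.876 nm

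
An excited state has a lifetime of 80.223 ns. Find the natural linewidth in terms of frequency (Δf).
991.953 kHz

Using the energy-time uncertainty principle and E = hf:
ΔEΔt ≥ ℏ/2
hΔf·Δt ≥ ℏ/2

The minimum frequency uncertainty is:
Δf = ℏ/(2hτ) = 1/(4πτ)
Δf = 1/(4π × 8.022e-08 s)
Δf = 9.920e+05 Hz = 991.953 kHz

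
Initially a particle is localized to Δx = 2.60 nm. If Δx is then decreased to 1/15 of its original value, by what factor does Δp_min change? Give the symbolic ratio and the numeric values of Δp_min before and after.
Original Δp_min = 2.028 × 10^-26 kg·m/s; new Δp'_min = 3.042 × 10^-25 kg·m/s; ratio Δp'_min/Δp_min = 15.

From the uncertainty principle ΔxΔp ≥ ℏ/2, the minimum momentum uncertainty is Δp_min = ℏ/(2Δx).

Original (Δx = 2.60 nm = 2.600e-09 m):
Δp_min = (1.055e-34 J·s)/(2 × 2.600e-09 m) = 2.028e-26 kg·m/s

When Δx → (1/15)Δx:
Δp'_min = ℏ/(2 × (1/15)Δx) = 15 × ℏ/(2Δx) = 15 × Δp_min
Δp'_min = 15 × 2.028e-26 kg·m/s = 3.042e-25 kg·m/s

Since Δp_min ∝ 1/Δx, when Δx is decreased to 1/15 of its original value, Δp_min increases to 15 times its original value.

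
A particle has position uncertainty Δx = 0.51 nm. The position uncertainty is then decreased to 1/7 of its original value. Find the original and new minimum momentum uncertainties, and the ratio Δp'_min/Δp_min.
Original Δp_min = 1.034 × 10^-25 kg·m/s; new Δp'_min = 7.237 × 10^-25 kg·m/s; ratio Δp'_min/Δp_min = 7.

From the uncertainty principle ΔxΔp ≥ ℏ/2, the minimum momentum uncertainty is Δp_min = ℏ/(2Δx).

Original (Δx = 0.51 nm = 5.100e-10 m):
Δp_min = (1.055e-34 J·s)/(2 × 5.100e-10 m) = 1.034e-25 kg·m/s

When Δx → (1/7)Δx:
Δp'_min = ℏ/(2 × (1/7)Δx) = 7 × ℏ/(2Δx) = 7 × Δp_min
Δp'_min = 7 × 1.034e-25 kg·m/s = 7.237e-25 kg·m/s

Since Δp_min ∝ 1/Δx, when Δx is decreased to 1/7 of its original value, Δp_min increases to 7 times its original value.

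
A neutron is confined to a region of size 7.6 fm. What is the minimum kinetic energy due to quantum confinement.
89.687 keV

Using the uncertainty principle:

1. Position uncertainty: Δx ≈ 7.600e-15 m
2. Minimum momentum uncertainty: Δp = ℏ/(2Δx) = 6.938e-21 kg·m/s
3. Minimum kinetic energy:
   KE = (Δp)²/(2m) = (6.938e-21)²/(2 × 1.675e-27 kg)
   KE = 1.437e-14 J = 89.687 keV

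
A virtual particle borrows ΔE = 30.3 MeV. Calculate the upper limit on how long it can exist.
10.862 ys

Using the energy-time uncertainty principle:
ΔEΔt ≥ ℏ/2

For a virtual particle borrowing energy ΔE, the maximum lifetime is:
Δt_max = ℏ/(2ΔE)

Converting energy:
ΔE = 30.3 MeV = 4.855e-12 J

Δt_max = (1.055e-34 J·s) / (2 × 4.855e-12 J)
Δt_max = 1.086e-23 s = 10.862 ys

Virtual particles with higher borrowed energy exist for shorter times.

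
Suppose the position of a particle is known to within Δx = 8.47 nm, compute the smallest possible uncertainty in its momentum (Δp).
6.225 × 10^-27 kg·m/s

Using the Heisenberg uncertainty principle:
ΔxΔp ≥ ℏ/2

The minimum uncertainty in momentum is:
Δp_min = ℏ/(2Δx)
Δp_min = (1.055e-34 J·s) / (2 × 8.470e-09 m)
Δp_min = 6.225e-27 kg·m/s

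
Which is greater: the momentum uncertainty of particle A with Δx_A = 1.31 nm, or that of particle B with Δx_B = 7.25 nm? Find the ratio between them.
Particle A has the larger minimum momentum uncertainty, by a factor of 5.53.

For each particle, the minimum momentum uncertainty is Δp_min = ℏ/(2Δx):

Particle A: Δp_A = ℏ/(2×1.310e-09 m) = 4.025e-26 kg·m/s
Particle B: Δp_B = ℏ/(2×7.250e-09 m) = 7.273e-27 kg·m/s

Ratio: Δp_A/Δp_B = 5.53

Since Δp_min ∝ 1/Δx, the particle with smaller position uncertainty (A) has larger momentum uncertainty.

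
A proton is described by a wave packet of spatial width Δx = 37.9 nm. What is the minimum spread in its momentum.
1.391 × 10^-27 kg·m/s

For a wave packet, the spatial width Δx and momentum spread Δp are related by the uncertainty principle:
ΔxΔp ≥ ℏ/2

The minimum momentum spread is:
Δp_min = ℏ/(2Δx)
Δp_min = (1.055e-34 J·s) / (2 × 3.790e-08 m)
Δp_min = 1.391e-27 kg·m/s

A wave packet cannot have both a well-defined position and well-defined momentum.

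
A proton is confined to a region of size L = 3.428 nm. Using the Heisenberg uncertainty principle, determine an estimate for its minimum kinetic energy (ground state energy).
441.441 neV

Using the uncertainty principle to estimate ground state energy:

1. The position uncertainty is approximately the confinement size:
   Δx ≈ L = 3.428e-09 m

2. From ΔxΔp ≥ ℏ/2, the minimum momentum uncertainty is:
   Δp ≈ ℏ/(2L) = 1.538e-26 kg·m/s

3. The kinetic energy is approximately:
   KE ≈ (Δp)²/(2m) = (1.538e-26)²/(2 × 1.673e-27 kg)
   KE ≈ 7.073e-26 J = 441.441 neV

This is an order-of-magnitude estimate of the ground state energy.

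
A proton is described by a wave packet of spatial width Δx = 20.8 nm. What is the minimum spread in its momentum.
2.535 × 10^-27 kg·m/s

For a wave packet, the spatial width Δx and momentum spread Δp are related by the uncertainty principle:
ΔxΔp ≥ ℏ/2

The minimum momentum spread is:
Δp_min = ℏ/(2Δx)
Δp_min = (1.055e-34 J·s) / (2 × 2.080e-08 m)
Δp_min = 2.535e-27 kg·m/s

A wave packet cannot have both a well-defined position and well-defined momentum.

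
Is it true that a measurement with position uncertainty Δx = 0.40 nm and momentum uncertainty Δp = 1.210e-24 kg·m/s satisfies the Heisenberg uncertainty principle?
Yes, it satisfies the uncertainty principle.

Calculate the product ΔxΔp:
ΔxΔp = (4.000e-10 m) × (1.210e-24 kg·m/s)
ΔxΔp = 4.840e-34 J·s

Compare to the minimum allowed value ℏ/2:
ℏ/2 = 5.273e-35 J·s

Since ΔxΔp = 4.840e-34 J·s ≥ 5.273e-35 J·s = ℏ/2,
the measurement satisfies the uncertainty principle.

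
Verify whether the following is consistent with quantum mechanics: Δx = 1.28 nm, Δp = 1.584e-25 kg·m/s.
Yes, it satisfies the uncertainty principle.

Calculate the product ΔxΔp:
ΔxΔp = (1.280e-09 m) × (1.584e-25 kg·m/s)
ΔxΔp = 2.028e-34 J·s

Compare to the minimum allowed value ℏ/2:
ℏ/2 = 5.273e-35 J·s

Since ΔxΔp = 2.028e-34 J·s ≥ 5.273e-35 J·s = ℏ/2,
the measurement satisfies the uncertainty principle.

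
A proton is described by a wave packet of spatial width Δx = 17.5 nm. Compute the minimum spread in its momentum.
3.013 × 10^-27 kg·m/s

For a wave packet, the spatial width Δx and momentum spread Δp are related by the uncertainty principle:
ΔxΔp ≥ ℏ/2

The minimum momentum spread is:
Δp_min = ℏ/(2Δx)
Δp_min = (1.055e-34 J·s) / (2 × 1.750e-08 m)
Δp_min = 3.013e-27 kg·m/s

A wave packet cannot have both a well-defined position and well-defined momentum.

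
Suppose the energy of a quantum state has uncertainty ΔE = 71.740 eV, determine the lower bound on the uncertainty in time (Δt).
4.587 as

Using the energy-time uncertainty principle:
ΔEΔt ≥ ℏ/2

The minimum uncertainty in time is:
Δt_min = ℏ/(2ΔE)
Δt_min = (1.055e-34 J·s) / (2 × 1.149e-17 J)
Δt_min = 4.587e-18 s = 4.587 as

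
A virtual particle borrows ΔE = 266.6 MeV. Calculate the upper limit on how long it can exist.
1.234 ys

Using the energy-time uncertainty principle:
ΔEΔt ≥ ℏ/2

For a virtual particle borrowing energy ΔE, the maximum lifetime is:
Δt_max = ℏ/(2ΔE)

Converting energy:
ΔE = 266.6 MeV = 4.271e-11 J

Δt_max = (1.055e-34 J·s) / (2 × 4.271e-11 J)
Δt_max = 1.234e-24 s = 1.234 ys

Virtual particles with higher borrowed energy exist for shorter times.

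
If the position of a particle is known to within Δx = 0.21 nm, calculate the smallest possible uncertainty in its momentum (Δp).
2.511 × 10^-25 kg·m/s

Using the Heisenberg uncertainty principle:
ΔxΔp ≥ ℏ/2

The minimum uncertainty in momentum is:
Δp_min = ℏ/(2Δx)
Δp_min = (1.055e-34 J·s) / (2 × 2.100e-10 m)
Δp_min = 2.511e-25 kg·m/s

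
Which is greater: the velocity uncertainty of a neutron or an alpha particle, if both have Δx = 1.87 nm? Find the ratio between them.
The neutron has the larger minimum velocity uncertainty, by a ratio of 4.0.

For both particles, Δp_min = ℏ/(2Δx) = 2.820e-26 kg·m/s (same for both).

The velocity uncertainty is Δv = Δp/m:
- neutron: Δv = 2.820e-26 / 1.675e-27 = 1.683e+01 m/s = 16.835 m/s
- alpha particle: Δv = 2.820e-26 / 6.645e-27 = 4.244e+00 m/s = 4.244 m/s

Ratio: 1.683e+01 / 4.244e+00 = 4.0

The lighter particle has larger velocity uncertainty because Δv ∝ 1/m.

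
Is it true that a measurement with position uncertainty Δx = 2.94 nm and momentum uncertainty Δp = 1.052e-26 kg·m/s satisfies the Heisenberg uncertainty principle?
No, it violates the uncertainty principle (impossible measurement).

Calculate the product ΔxΔp:
ΔxΔp = (2.940e-09 m) × (1.052e-26 kg·m/s)
ΔxΔp = 3.093e-35 J·s

Compare to the minimum allowed value ℏ/2:
ℏ/2 = 5.273e-35 J·s

Since ΔxΔp = 3.093e-35 J·s < 5.273e-35 J·s = ℏ/2,
the measurement violates the uncertainty principle.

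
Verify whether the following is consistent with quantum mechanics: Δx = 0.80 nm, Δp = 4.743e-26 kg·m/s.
No, it violates the uncertainty principle (impossible measurement).

Calculate the product ΔxΔp:
ΔxΔp = (8.000e-10 m) × (4.743e-26 kg·m/s)
ΔxΔp = 3.794e-35 J·s

Compare to the minimum allowed value ℏ/2:
ℏ/2 = 5.273e-35 J·s

Since ΔxΔp = 3.794e-35 J·s < 5.273e-35 J·s = ℏ/2,
the measurement violates the uncertainty principle.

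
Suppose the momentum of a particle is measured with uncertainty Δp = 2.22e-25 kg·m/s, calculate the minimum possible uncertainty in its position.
237.516 pm

Using the Heisenberg uncertainty principle:
ΔxΔp ≥ ℏ/2

The minimum uncertainty in position is:
Δx_min = ℏ/(2Δp)
Δx_min = (1.055e-34 J·s) / (2 × 2.220e-25 kg·m/s)
Δx_min = 2.375e-10 m = 237.516 pm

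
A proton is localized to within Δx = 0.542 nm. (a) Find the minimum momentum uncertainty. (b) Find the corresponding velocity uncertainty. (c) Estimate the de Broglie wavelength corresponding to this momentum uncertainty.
(a) Δp_min = 9.729 × 10^-26 kg·m/s
(b) Δv_min = 58.163 m/s
(c) λ_dB = 6.811 nm

Step-by-step:

(a) From the uncertainty principle:
Δp_min = ℏ/(2Δx) = (1.055e-34 J·s)/(2 × 5.420e-10 m) = 9.729e-26 kg·m/s

(b) The velocity uncertainty:
Δv = Δp/m = (9.729e-26 kg·m/s)/(1.673e-27 kg) = 5.816e+01 m/s = 58.163 m/s

(c) The de Broglie wavelength for this momentum:
λ = h/p = (6.626e-34 J·s)/(9.729e-26 kg·m/s) = 6.811e-09 m = 6.811 nm

Note: The de Broglie wavelength is comparable to the localization size, as expected from wave-particle duality.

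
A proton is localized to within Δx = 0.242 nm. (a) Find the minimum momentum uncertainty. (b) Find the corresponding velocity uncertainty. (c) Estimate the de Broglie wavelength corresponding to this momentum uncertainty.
(a) Δp_min = 2.179 × 10^-25 kg·m/s
(b) Δv_min = 130.267 m/s
(c) λ_dB = 3.041 nm

Step-by-step:

(a) From the uncertainty principle:
Δp_min = ℏ/(2Δx) = (1.055e-34 J·s)/(2 × 2.420e-10 m) = 2.179e-25 kg·m/s

(b) The velocity uncertainty:
Δv = Δp/m = (2.179e-25 kg·m/s)/(1.673e-27 kg) = 1.303e+02 m/s = 130.267 m/s

(c) The de Broglie wavelength for this momentum:
λ = h/p = (6.626e-34 J·s)/(2.179e-25 kg·m/s) = 3.041e-09 m = 3.041 nm

Note: The de Broglie wavelength is comparable to the localization size, as expected from wave-particle duality.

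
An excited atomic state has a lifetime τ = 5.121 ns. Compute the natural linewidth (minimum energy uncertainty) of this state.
64.266 neV

Using the energy-time uncertainty principle:
ΔEΔt ≥ ℏ/2

The lifetime τ represents the time uncertainty Δt.
The natural linewidth (minimum energy uncertainty) is:

ΔE = ℏ/(2τ)
ΔE = (1.055e-34 J·s) / (2 × 5.121e-09 s)
ΔE = 1.030e-26 J = 64.266 neV

This natural linewidth limits the precision of spectroscopic measurements.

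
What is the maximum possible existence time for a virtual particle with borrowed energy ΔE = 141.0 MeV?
2.334 ys

Using the energy-time uncertainty principle:
ΔEΔt ≥ ℏ/2

For a virtual particle borrowing energy ΔE, the maximum lifetime is:
Δt_max = ℏ/(2ΔE)

Converting energy:
ΔE = 141.0 MeV = 2.259e-11 J

Δt_max = (1.055e-34 J·s) / (2 × 2.259e-11 J)
Δt_max = 2.334e-24 s = 2.334 ys

Virtual particles with higher borrowed energy exist for shorter times.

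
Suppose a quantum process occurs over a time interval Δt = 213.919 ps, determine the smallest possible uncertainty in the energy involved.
1.538 μeV

Using the energy-time uncertainty principle:
ΔEΔt ≥ ℏ/2

The minimum uncertainty in energy is:
ΔE_min = ℏ/(2Δt)
ΔE_min = (1.055e-34 J·s) / (2 × 2.139e-10 s)
ΔE_min = 2.465e-25 J = 1.538 μeV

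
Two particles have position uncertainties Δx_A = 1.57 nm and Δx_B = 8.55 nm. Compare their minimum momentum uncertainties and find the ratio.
Particle A has the larger minimum momentum uncertainty, by a factor of 5.45.

For each particle, the minimum momentum uncertainty is Δp_min = ℏ/(2Δx):

Particle A: Δp_A = ℏ/(2×1.570e-09 m) = 3.359e-26 kg·m/s
Particle B: Δp_B = ℏ/(2×8.550e-09 m) = 6.167e-27 kg·m/s

Ratio: Δp_A/Δp_B = 5.45

Since Δp_min ∝ 1/Δx, the particle with smaller position uncertainty (A) has larger momentum uncertainty.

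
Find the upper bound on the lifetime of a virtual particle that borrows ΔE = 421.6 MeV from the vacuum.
7.806 × 10^-25 s

Using the energy-time uncertainty principle:
ΔEΔt ≥ ℏ/2

For a virtual particle borrowing energy ΔE, the maximum lifetime is:
Δt_max = ℏ/(2ΔE)

Converting energy:
ΔE = 421.6 MeV = 6.755e-11 J

Δt_max = (1.055e-34 J·s) / (2 × 6.755e-11 J)
Δt_max = 7.806e-25 s = 7.806 × 10^-25 s

Virtual particles with higher borrowed energy exist for shorter times.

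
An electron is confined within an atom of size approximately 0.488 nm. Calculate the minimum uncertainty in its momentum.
1.081 × 10^-25 kg·m/s

Using the Heisenberg uncertainty principle:
ΔxΔp ≥ ℏ/2

With Δx ≈ L = 4.880e-10 m (the confinement size):
Δp_min = ℏ/(2Δx)
Δp_min = (1.055e-34 J·s) / (2 × 4.880e-10 m)
Δp_min = 1.081e-25 kg·m/s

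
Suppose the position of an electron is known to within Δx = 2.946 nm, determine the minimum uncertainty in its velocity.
19.648 km/s

Using the Heisenberg uncertainty principle and Δp = mΔv:
ΔxΔp ≥ ℏ/2
Δx(mΔv) ≥ ℏ/2

The minimum uncertainty in velocity is:
Δv_min = ℏ/(2mΔx)
Δv_min = (1.055e-34 J·s) / (2 × 9.109e-31 kg × 2.946e-09 m)
Δv_min = 1.965e+04 m/s = 19.648 km/s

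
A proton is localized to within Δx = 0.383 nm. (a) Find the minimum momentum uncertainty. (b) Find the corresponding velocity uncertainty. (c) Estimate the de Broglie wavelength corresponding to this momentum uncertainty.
(a) Δp_min = 1.377 × 10^-25 kg·m/s
(b) Δv_min = 82.309 m/s
(c) λ_dB = 4.813 nm

Step-by-step:

(a) From the uncertainty principle:
Δp_min = ℏ/(2Δx) = (1.055e-34 J·s)/(2 × 3.830e-10 m) = 1.377e-25 kg·m/s

(b) The velocity uncertainty:
Δv = Δp/m = (1.377e-25 kg·m/s)/(1.673e-27 kg) = 8.231e+01 m/s = 82.309 m/s

(c) The de Broglie wavelength for this momentum:
λ = h/p = (6.626e-34 J·s)/(1.377e-25 kg·m/s) = 4.813e-09 m = 4.813 nm

Note: The de Broglie wavelength is comparable to the localization size, as expected from wave-particle duality.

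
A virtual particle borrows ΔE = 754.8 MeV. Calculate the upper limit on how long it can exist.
4.360 × 10^-25 s

Using the energy-time uncertainty principle:
ΔEΔt ≥ ℏ/2

For a virtual particle borrowing energy ΔE, the maximum lifetime is:
Δt_max = ℏ/(2ΔE)

Converting energy:
ΔE = 754.8 MeV = 1.209e-10 J

Δt_max = (1.055e-34 J·s) / (2 × 1.209e-10 J)
Δt_max = 4.360e-25 s = 4.360 × 10^-25 s

Virtual particles with higher borrowed energy exist for shorter times.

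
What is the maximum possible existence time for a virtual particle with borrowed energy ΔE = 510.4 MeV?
6.448 × 10^-25 s

Using the energy-time uncertainty principle:
ΔEΔt ≥ ℏ/2

For a virtual particle borrowing energy ΔE, the maximum lifetime is:
Δt_max = ℏ/(2ΔE)

Converting energy:
ΔE = 510.4 MeV = 8.178e-11 J

Δt_max = (1.055e-34 J·s) / (2 × 8.178e-11 J)
Δt_max = 6.448e-25 s = 6.448 × 10^-25 s

Virtual particles with higher borrowed energy exist for shorter times.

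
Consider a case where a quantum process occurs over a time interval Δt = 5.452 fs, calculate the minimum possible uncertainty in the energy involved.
60.364 meV

Using the energy-time uncertainty principle:
ΔEΔt ≥ ℏ/2

The minimum uncertainty in energy is:
ΔE_min = ℏ/(2Δt)
ΔE_min = (1.055e-34 J·s) / (2 × 5.452e-15 s)
ΔE_min = 9.671e-21 J = 60.364 meV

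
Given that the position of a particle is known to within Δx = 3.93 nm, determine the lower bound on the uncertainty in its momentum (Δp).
1.342 × 10^-26 kg·m/s

Using the Heisenberg uncertainty principle:
ΔxΔp ≥ ℏ/2

The minimum uncertainty in momentum is:
Δp_min = ℏ/(2Δx)
Δp_min = (1.055e-34 J·s) / (2 × 3.930e-09 m)
Δp_min = 1.342e-26 kg·m/s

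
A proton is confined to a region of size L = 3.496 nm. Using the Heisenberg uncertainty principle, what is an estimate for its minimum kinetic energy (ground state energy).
424.435 neV

Using the uncertainty principle to estimate ground state energy:

1. The position uncertainty is approximately the confinement size:
   Δx ≈ L = 3.496e-09 m

2. From ΔxΔp ≥ ℏ/2, the minimum momentum uncertainty is:
   Δp ≈ ℏ/(2L) = 1.508e-26 kg·m/s

3. The kinetic energy is approximately:
   KE ≈ (Δp)²/(2m) = (1.508e-26)²/(2 × 1.673e-27 kg)
   KE ≈ 6.800e-26 J = 424.435 neV

This is an order-of-magnitude estimate of the ground state energy.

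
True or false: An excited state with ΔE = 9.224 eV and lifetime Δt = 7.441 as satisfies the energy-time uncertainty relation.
No, it violates the uncertainty relation.

Calculate the product ΔEΔt:
ΔE = 9.224 eV = 1.478e-18 J
ΔEΔt = (1.478e-18 J) × (7.441e-18 s)
ΔEΔt = 1.100e-35 J·s

Compare to the minimum allowed value ℏ/2:
ℏ/2 = 5.273e-35 J·s

Since ΔEΔt = 1.100e-35 J·s < 5.273e-35 J·s = ℏ/2,
this violates the uncertainty relation.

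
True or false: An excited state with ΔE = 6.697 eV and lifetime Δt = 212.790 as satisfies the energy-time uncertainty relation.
Yes, it satisfies the uncertainty relation.

Calculate the product ΔEΔt:
ΔE = 6.697 eV = 1.073e-18 J
ΔEΔt = (1.073e-18 J) × (2.128e-16 s)
ΔEΔt = 2.283e-34 J·s

Compare to the minimum allowed value ℏ/2:
ℏ/2 = 5.273e-35 J·s

Since ΔEΔt = 2.283e-34 J·s ≥ 5.273e-35 J·s = ℏ/2,
this satisfies the uncertainty relation.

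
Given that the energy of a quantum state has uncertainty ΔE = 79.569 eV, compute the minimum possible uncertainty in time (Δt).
4.136 as

Using the energy-time uncertainty principle:
ΔEΔt ≥ ℏ/2

The minimum uncertainty in time is:
Δt_min = ℏ/(2ΔE)
Δt_min = (1.055e-34 J·s) / (2 × 1.275e-17 J)
Δt_min = 4.136e-18 s = 4.136 as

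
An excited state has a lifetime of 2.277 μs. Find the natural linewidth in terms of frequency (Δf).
34.948 kHz

Using the energy-time uncertainty principle and E = hf:
ΔEΔt ≥ ℏ/2
hΔf·Δt ≥ ℏ/2

The minimum frequency uncertainty is:
Δf = ℏ/(2hτ) = 1/(4πτ)
Δf = 1/(4π × 2.277e-06 s)
Δf = 3.495e+04 Hz = 34.948 kHz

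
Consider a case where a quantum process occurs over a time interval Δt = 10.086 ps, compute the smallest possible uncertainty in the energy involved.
32.630 μeV

Using the energy-time uncertainty principle:
ΔEΔt ≥ ℏ/2

The minimum uncertainty in energy is:
ΔE_min = ℏ/(2Δt)
ΔE_min = (1.055e-34 J·s) / (2 × 1.009e-11 s)
ΔE_min = 5.228e-24 J = 32.630 μeV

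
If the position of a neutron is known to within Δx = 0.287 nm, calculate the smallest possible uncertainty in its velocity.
109.690 m/s

Using the Heisenberg uncertainty principle and Δp = mΔv:
ΔxΔp ≥ ℏ/2
Δx(mΔv) ≥ ℏ/2

The minimum uncertainty in velocity is:
Δv_min = ℏ/(2mΔx)
Δv_min = (1.055e-34 J·s) / (2 × 1.675e-27 kg × 2.870e-10 m)
Δv_min = 1.097e+02 m/s = 109.690 m/s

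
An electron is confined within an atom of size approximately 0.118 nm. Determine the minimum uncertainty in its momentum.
4.469 × 10^-25 kg·m/s

Using the Heisenberg uncertainty principle:
ΔxΔp ≥ ℏ/2

With Δx ≈ L = 1.180e-10 m (the confinement size):
Δp_min = ℏ/(2Δx)
Δp_min = (1.055e-34 J·s) / (2 × 1.180e-10 m)
Δp_min = 4.469e-25 kg·m/s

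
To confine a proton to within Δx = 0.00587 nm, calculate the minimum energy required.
150.549 meV

Localizing a particle requires giving it sufficient momentum uncertainty:

1. From uncertainty principle: Δp ≥ ℏ/(2Δx)
   Δp_min = (1.055e-34 J·s) / (2 × 5.870e-12 m)
   Δp_min = 8.983e-24 kg·m/s

2. This momentum uncertainty corresponds to kinetic energy:
   KE ≈ (Δp)²/(2m) = (8.983e-24)²/(2 × 1.673e-27 kg)
   KE = 2.412e-20 J = 150.549 meV

Tighter localization requires more energy.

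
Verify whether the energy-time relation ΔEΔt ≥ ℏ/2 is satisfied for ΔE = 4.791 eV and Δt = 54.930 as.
No, it violates the uncertainty relation.

Calculate the product ΔEΔt:
ΔE = 4.791 eV = 7.676e-19 J
ΔEΔt = (7.676e-19 J) × (5.493e-17 s)
ΔEΔt = 4.216e-35 J·s

Compare to the minimum allowed value ℏ/2:
ℏ/2 = 5.273e-35 J·s

Since ΔEΔt = 4.216e-35 J·s < 5.273e-35 J·s = ℏ/2,
this violates the uncertainty relation.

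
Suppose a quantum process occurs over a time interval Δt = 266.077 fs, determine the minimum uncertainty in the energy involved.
1.237 meV

Using the energy-time uncertainty principle:
ΔEΔt ≥ ℏ/2

The minimum uncertainty in energy is:
ΔE_min = ℏ/(2Δt)
ΔE_min = (1.055e-34 J·s) / (2 × 2.661e-13 s)
ΔE_min = 1.982e-22 J = 1.237 meV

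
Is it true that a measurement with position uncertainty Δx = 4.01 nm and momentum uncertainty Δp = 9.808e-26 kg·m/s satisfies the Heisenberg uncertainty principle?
Yes, it satisfies the uncertainty principle.

Calculate the product ΔxΔp:
ΔxΔp = (4.010e-09 m) × (9.808e-26 kg·m/s)
ΔxΔp = 3.933e-34 J·s

Compare to the minimum allowed value ℏ/2:
ℏ/2 = 5.273e-35 J·s

Since ΔxΔp = 3.933e-34 J·s ≥ 5.273e-35 J·s = ℏ/2,
the measurement satisfies the uncertainty principle.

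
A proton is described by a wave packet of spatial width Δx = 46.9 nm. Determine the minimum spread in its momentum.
1.124 × 10^-27 kg·m/s

For a wave packet, the spatial width Δx and momentum spread Δp are related by the uncertainty principle:
ΔxΔp ≥ ℏ/2

The minimum momentum spread is:
Δp_min = ℏ/(2Δx)
Δp_min = (1.055e-34 J·s) / (2 × 4.690e-08 m)
Δp_min = 1.124e-27 kg·m/s

A wave packet cannot have both a well-defined position and well-defined momentum.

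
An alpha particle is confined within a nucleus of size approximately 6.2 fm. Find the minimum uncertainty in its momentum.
8.505 × 10^-21 kg·m/s

Using the Heisenberg uncertainty principle:
ΔxΔp ≥ ℏ/2

With Δx ≈ L = 6.200e-15 m (the confinement size):
Δp_min = ℏ/(2Δx)
Δp_min = (1.055e-34 J·s) / (2 × 6.200e-15 m)
Δp_min = 8.505e-21 kg·m/s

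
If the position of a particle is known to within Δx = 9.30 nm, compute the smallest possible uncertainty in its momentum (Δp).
5.670 × 10^-27 kg·m/s

Using the Heisenberg uncertainty principle:
ΔxΔp ≥ ℏ/2

The minimum uncertainty in momentum is:
Δp_min = ℏ/(2Δx)
Δp_min = (1.055e-34 J·s) / (2 × 9.300e-09 m)
Δp_min = 5.670e-27 kg·m/s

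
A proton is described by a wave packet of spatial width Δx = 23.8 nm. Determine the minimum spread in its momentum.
2.215 × 10^-27 kg·m/s

For a wave packet, the spatial width Δx and momentum spread Δp are related by the uncertainty principle:
ΔxΔp ≥ ℏ/2

The minimum momentum spread is:
Δp_min = ℏ/(2Δx)
Δp_min = (1.055e-34 J·s) / (2 × 2.380e-08 m)
Δp_min = 2.215e-27 kg·m/s

A wave packet cannot have both a well-defined position and well-defined momentum.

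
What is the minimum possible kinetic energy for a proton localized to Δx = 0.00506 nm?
202.606 meV

Localizing a particle requires giving it sufficient momentum uncertainty:

1. From uncertainty principle: Δp ≥ ℏ/(2Δx)
   Δp_min = (1.055e-34 J·s) / (2 × 5.060e-12 m)
   Δp_min = 1.042e-23 kg·m/s

2. This momentum uncertainty corresponds to kinetic energy:
   KE ≈ (Δp)²/(2m) = (1.042e-23)²/(2 × 1.673e-27 kg)
   KE = 3.246e-20 J = 202.606 meV

Tighter localization requires more energy.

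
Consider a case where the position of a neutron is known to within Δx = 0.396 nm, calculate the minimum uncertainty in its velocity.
79.498 m/s

Using the Heisenberg uncertainty principle and Δp = mΔv:
ΔxΔp ≥ ℏ/2
Δx(mΔv) ≥ ℏ/2

The minimum uncertainty in velocity is:
Δv_min = ℏ/(2mΔx)
Δv_min = (1.055e-34 J·s) / (2 × 1.675e-27 kg × 3.960e-10 m)
Δv_min = 7.950e+01 m/s = 79.498 m/s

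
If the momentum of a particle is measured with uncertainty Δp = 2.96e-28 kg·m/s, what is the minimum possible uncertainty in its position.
178.137 nm

Using the Heisenberg uncertainty principle:
ΔxΔp ≥ ℏ/2

The minimum uncertainty in position is:
Δx_min = ℏ/(2Δp)
Δx_min = (1.055e-34 J·s) / (2 × 2.960e-28 kg·m/s)
Δx_min = 1.781e-07 m = 178.137 nm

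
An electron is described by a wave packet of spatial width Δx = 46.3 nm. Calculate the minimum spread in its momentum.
1.139 × 10^-27 kg·m/s

For a wave packet, the spatial width Δx and momentum spread Δp are related by the uncertainty principle:
ΔxΔp ≥ ℏ/2

The minimum momentum spread is:
Δp_min = ℏ/(2Δx)
Δp_min = (1.055e-34 J·s) / (2 × 4.630e-08 m)
Δp_min = 1.139e-27 kg·m/s

A wave packet cannot have both a well-defined position and well-defined momentum.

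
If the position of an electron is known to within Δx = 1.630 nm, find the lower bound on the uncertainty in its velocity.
35.512 km/s

Using the Heisenberg uncertainty principle and Δp = mΔv:
ΔxΔp ≥ ℏ/2
Δx(mΔv) ≥ ℏ/2

The minimum uncertainty in velocity is:
Δv_min = ℏ/(2mΔx)
Δv_min = (1.055e-34 J·s) / (2 × 9.109e-31 kg × 1.630e-09 m)
Δv_min = 3.551e+04 m/s = 35.512 km/s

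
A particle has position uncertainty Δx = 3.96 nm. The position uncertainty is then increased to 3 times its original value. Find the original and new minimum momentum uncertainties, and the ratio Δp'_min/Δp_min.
Original Δp_min = 1.332 × 10^-26 kg·m/s; new Δp'_min = 4.438 × 10^-27 kg·m/s; ratio Δp'_min/Δp_min = 1/3.

From the uncertainty principle ΔxΔp ≥ ℏ/2, the minimum momentum uncertainty is Δp_min = ℏ/(2Δx).

Original (Δx = 3.96 nm = 3.960e-09 m):
Δp_min = (1.055e-34 J·s)/(2 × 3.960e-09 m) = 1.332e-26 kg·m/s

When Δx → 3Δx:
Δp'_min = ℏ/(2 × 3Δx) = (1/3) × ℏ/(2Δx) = (1/3) × Δp_min
Δp'_min = 1/3 × 1.332e-26 kg·m/s = 4.438e-27 kg·m/s

Since Δp_min ∝ 1/Δx, when Δx is increased to 3 times its original value, Δp_min decreases to 1/3 of its original value.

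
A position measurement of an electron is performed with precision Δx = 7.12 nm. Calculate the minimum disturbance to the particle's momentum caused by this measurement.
7.406 × 10^-27 kg·m/s

The uncertainty principle implies that measuring position disturbs momentum:
ΔxΔp ≥ ℏ/2

When we measure position with precision Δx, we necessarily introduce a momentum uncertainty:
Δp ≥ ℏ/(2Δx)
Δp_min = (1.055e-34 J·s) / (2 × 7.120e-09 m)
Δp_min = 7.406e-27 kg·m/s

The more precisely we measure position, the greater the momentum disturbance.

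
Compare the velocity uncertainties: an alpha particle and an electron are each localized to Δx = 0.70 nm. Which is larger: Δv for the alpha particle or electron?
The electron has the larger minimum velocity uncertainty, by a ratio of 7294.3.

For both particles, Δp_min = ℏ/(2Δx) = 7.533e-26 kg·m/s (same for both).

The velocity uncertainty is Δv = Δp/m:
- alpha particle: Δv = 7.533e-26 / 6.645e-27 = 1.134e+01 m/s = 11.336 m/s
- electron: Δv = 7.533e-26 / 9.109e-31 = 8.269e+04 m/s = 82.691 km/s

Ratio: 8.269e+04 / 1.134e+01 = 7294.3

The lighter particle has larger velocity uncertainty because Δv ∝ 1/m.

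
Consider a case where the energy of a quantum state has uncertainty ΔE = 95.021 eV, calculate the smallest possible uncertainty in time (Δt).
3.464 as

Using the energy-time uncertainty principle:
ΔEΔt ≥ ℏ/2

The minimum uncertainty in time is:
Δt_min = ℏ/(2ΔE)
Δt_min = (1.055e-34 J·s) / (2 × 1.522e-17 J)
Δt_min = 3.464e-18 s = 3.464 as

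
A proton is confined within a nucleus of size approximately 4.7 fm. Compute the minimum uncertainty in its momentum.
1.122 × 10^-20 kg·m/s

Using the Heisenberg uncertainty principle:
ΔxΔp ≥ ℏ/2

With Δx ≈ L = 4.700e-15 m (the confinement size):
Δp_min = ℏ/(2Δx)
Δp_min = (1.055e-34 J·s) / (2 × 4.700e-15 m)
Δp_min = 1.122e-20 kg·m/s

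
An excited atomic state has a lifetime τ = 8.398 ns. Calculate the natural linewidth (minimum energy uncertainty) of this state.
39.189 neV

Using the energy-time uncertainty principle:
ΔEΔt ≥ ℏ/2

The lifetime τ represents the time uncertainty Δt.
The natural linewidth (minimum energy uncertainty) is:

ΔE = ℏ/(2τ)
ΔE = (1.055e-34 J·s) / (2 × 8.398e-09 s)
ΔE = 6.279e-27 J = 39.189 neV

This natural linewidth limits the precision of spectroscopic measurements.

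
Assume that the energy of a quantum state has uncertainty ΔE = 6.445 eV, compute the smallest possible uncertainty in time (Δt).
51.064 as

Using the energy-time uncertainty principle:
ΔEΔt ≥ ℏ/2

The minimum uncertainty in time is:
Δt_min = ℏ/(2ΔE)
Δt_min = (1.055e-34 J·s) / (2 × 1.033e-18 J)
Δt_min = 5.106e-17 s = 51.064 as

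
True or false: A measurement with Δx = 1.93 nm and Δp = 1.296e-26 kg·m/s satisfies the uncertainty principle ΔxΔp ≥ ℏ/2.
No, it violates the uncertainty principle (impossible measurement).

Calculate the product ΔxΔp:
ΔxΔp = (1.930e-09 m) × (1.296e-26 kg·m/s)
ΔxΔp = 2.501e-35 J·s

Compare to the minimum allowed value ℏ/2:
ℏ/2 = 5.273e-35 J·s

Since ΔxΔp = 2.501e-35 J·s < 5.273e-35 J·s = ℏ/2,
the measurement violates the uncertainty principle.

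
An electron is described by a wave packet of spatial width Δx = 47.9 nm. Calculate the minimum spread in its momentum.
1.101 × 10^-27 kg·m/s

For a wave packet, the spatial width Δx and momentum spread Δp are related by the uncertainty principle:
ΔxΔp ≥ ℏ/2

The minimum momentum spread is:
Δp_min = ℏ/(2Δx)
Δp_min = (1.055e-34 J·s) / (2 × 4.790e-08 m)
Δp_min = 1.101e-27 kg·m/s

A wave packet cannot have both a well-defined position and well-defined momentum.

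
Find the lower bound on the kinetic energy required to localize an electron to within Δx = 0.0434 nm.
5.057 eV

Localizing a particle requires giving it sufficient momentum uncertainty:

1. From uncertainty principle: Δp ≥ ℏ/(2Δx)
   Δp_min = (1.055e-34 J·s) / (2 × 4.340e-11 m)
   Δp_min = 1.215e-24 kg·m/s

2. This momentum uncertainty corresponds to kinetic energy:
   KE ≈ (Δp)²/(2m) = (1.215e-24)²/(2 × 9.109e-31 kg)
   KE = 8.102e-19 J = 5.057 eV

Tighter localization requires more energy.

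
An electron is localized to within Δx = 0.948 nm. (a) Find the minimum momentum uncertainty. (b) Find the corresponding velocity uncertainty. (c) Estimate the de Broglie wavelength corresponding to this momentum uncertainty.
(a) Δp_min = 5.562 × 10^-26 kg·m/s
(b) Δv_min = 61.059 km/s
(c) λ_dB = 11.913 nm

Step-by-step:

(a) From the uncertainty principle:
Δp_min = ℏ/(2Δx) = (1.055e-34 J·s)/(2 × 9.480e-10 m) = 5.562e-26 kg·m/s

(b) The velocity uncertainty:
Δv = Δp/m = (5.562e-26 kg·m/s)/(9.109e-31 kg) = 6.106e+04 m/s = 61.059 km/s

(c) The de Broglie wavelength for this momentum:
λ = h/p = (6.626e-34 J·s)/(5.562e-26 kg·m/s) = 1.191e-08 m = 11.913 nm

Note: The de Broglie wavelength is comparable to the localization size, as expected from wave-particle duality.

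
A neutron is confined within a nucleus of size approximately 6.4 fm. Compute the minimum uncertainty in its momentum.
8.239 × 10^-21 kg·m/s

Using the Heisenberg uncertainty principle:
ΔxΔp ≥ ℏ/2

With Δx ≈ L = 6.400e-15 m (the confinement size):
Δp_min = ℏ/(2Δx)
Δp_min = (1.055e-34 J·s) / (2 × 6.400e-15 m)
Δp_min = 8.239e-21 kg·m/s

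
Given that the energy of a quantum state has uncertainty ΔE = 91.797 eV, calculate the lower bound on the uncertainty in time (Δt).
3.585 as

Using the energy-time uncertainty principle:
ΔEΔt ≥ ℏ/2

The minimum uncertainty in time is:
Δt_min = ℏ/(2ΔE)
Δt_min = (1.055e-34 J·s) / (2 × 1.471e-17 J)
Δt_min = 3.585e-18 s = 3.585 as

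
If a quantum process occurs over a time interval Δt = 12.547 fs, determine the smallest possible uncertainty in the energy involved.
26.230 meV

Using the energy-time uncertainty principle:
ΔEΔt ≥ ℏ/2

The minimum uncertainty in energy is:
ΔE_min = ℏ/(2Δt)
ΔE_min = (1.055e-34 J·s) / (2 × 1.255e-14 s)
ΔE_min = 4.202e-21 J = 26.230 meV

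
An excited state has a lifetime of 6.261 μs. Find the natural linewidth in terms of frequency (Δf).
12.710 kHz

Using the energy-time uncertainty principle and E = hf:
ΔEΔt ≥ ℏ/2
hΔf·Δt ≥ ℏ/2

The minimum frequency uncertainty is:
Δf = ℏ/(2hτ) = 1/(4πτ)
Δf = 1/(4π × 6.261e-06 s)
Δf = 1.271e+04 Hz = 12.710 kHz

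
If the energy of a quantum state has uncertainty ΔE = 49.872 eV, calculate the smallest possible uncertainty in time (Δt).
6.599 as

Using the energy-time uncertainty principle:
ΔEΔt ≥ ℏ/2

The minimum uncertainty in time is:
Δt_min = ℏ/(2ΔE)
Δt_min = (1.055e-34 J·s) / (2 × 7.990e-18 J)
Δt_min = 6.599e-18 s = 6.599 as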